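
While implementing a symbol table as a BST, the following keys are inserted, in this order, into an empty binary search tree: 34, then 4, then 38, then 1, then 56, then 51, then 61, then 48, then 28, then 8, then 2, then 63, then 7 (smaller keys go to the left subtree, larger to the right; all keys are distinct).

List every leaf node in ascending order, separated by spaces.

Insert 34: tree is empty, so 34 becomes the root.
Insert 4: 4 < 34 → go left. Place as left child of 34.
Insert 38: 38 > 34 → go right. Place as right child of 34.
Insert 1: 1 < 34 → go left; 1 < 4 → go left. Place as left child of 4.
Insert 56: 56 > 34 → go right; 56 > 38 → go right. Place as right child of 38.
Insert 51: 51 > 34 → go right; 51 > 38 → go right; 51 < 56 → go left. Place as left child of 56.
Insert 61: 61 > 34 → go right; 61 > 38 → go right; 61 > 56 → go right. Place as right child of 56.
Insert 48: 48 > 34 → go right; 48 > 38 → go right; 48 < 56 → go left; 48 < 51 → go left. Place as left child of 51.
Insert 28: 28 < 34 → go left; 28 > 4 → go right. Place as right child of 4.
Insert 8: 8 < 34 → go left; 8 > 4 → go right; 8 < 28 → go left. Place as left child of 28.
Insert 2: 2 < 34 → go left; 2 < 4 → go left; 2 > 1 → go right. Place as right child of 1.
Insert 63: 63 > 34 → go right; 63 > 38 → go right; 63 > 56 → go right; 63 > 61 → go right. Place as right child of 61.
Insert 7: 7 < 34 → go left; 7 > 4 → go right; 7 < 28 → go left; 7 < 8 → go left. Place as left child of 8.

2 7 48 63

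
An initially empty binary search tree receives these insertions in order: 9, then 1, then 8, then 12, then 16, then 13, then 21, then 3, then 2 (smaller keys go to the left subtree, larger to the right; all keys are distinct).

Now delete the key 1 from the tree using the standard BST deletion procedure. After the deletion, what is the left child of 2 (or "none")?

9: root
1: left child of 9 (depth 1)
8: right child of 1 (depth 2)
12: right child of 9 (depth 1)
16: right child of 12 (depth 2)
13: left child of 16 (depth 3)
21: right child of 16 (depth 3)
3: left child of 8 (depth 3)
2: left child of 3 (depth 4)

Delete 1 (at most one child — splice it out).
After deletion, 2's left child: none.

none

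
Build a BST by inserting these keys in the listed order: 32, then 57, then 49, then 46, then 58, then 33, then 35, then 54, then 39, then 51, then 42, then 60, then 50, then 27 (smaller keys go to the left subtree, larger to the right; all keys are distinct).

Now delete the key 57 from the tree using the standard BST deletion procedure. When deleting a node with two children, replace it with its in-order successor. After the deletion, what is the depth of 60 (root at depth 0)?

2

Insert 32: tree is empty, so 32 becomes the root.
Insert 57: 57 > 32 → go right. Place as right child of 32.
Insert 49: 49 > 32 → go right; 49 < 57 → go left. Place as left child of 57.
Insert 46: 46 > 32 → go right; 46 < 57 → go left; 46 < 49 → go left. Place as left child of 49.
Insert 58: 58 > 32 → go right; 58 > 57 → go right. Place as right child of 57.
Insert 33: 33 > 32 → go right; 33 < 57 → go left; 33 < 49 → go left; 33 < 46 → go left. Place as left child of 46.
Insert 35: 35 > 32 → go right; 35 < 57 → go left; 35 < 49 → go left; 35 < 46 → go left; 35 > 33 → go right. Place as right child of 33.
Insert 54: 54 > 32 → go right; 54 < 57 → go left; 54 > 49 → go right. Place as right child of 49.
Insert 39: 39 > 32 → go right; 39 < 57 → go left; 39 < 49 → go left; 39 < 46 → go left; 39 > 33 → go right; 39 > 35 → go right. Place as right child of 35.
Insert 51: 51 > 32 → go right; 51 < 57 → go left; 51 > 49 → go right; 51 < 54 → go left. Place as left child of 54.
Insert 42: 42 > 32 → go right; 42 < 57 → go left; 42 < 49 → go left; 42 < 46 → go left; 42 > 33 → go right; 42 > 35 → go right; 42 > 39 → go right. Place as right child of 39.
Insert 60: 60 > 32 → go right; 60 > 57 → go right; 60 > 58 → go right. Place as right child of 58.
Insert 50: 50 > 32 → go right; 50 < 57 → go left; 50 > 49 → go right; 50 < 54 → go left; 50 < 51 → go left. Place as left child of 51.
Insert 27: 27 < 32 → go left. Place as left child of 32.

Delete 57 (two children — replace with in-order successor).
After deletion, path to 60: 32 → 58 → 60.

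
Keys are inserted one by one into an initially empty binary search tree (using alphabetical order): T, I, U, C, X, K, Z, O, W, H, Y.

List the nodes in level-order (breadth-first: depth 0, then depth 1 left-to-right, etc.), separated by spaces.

T I U C K X H O W Z Y

Insert T: tree is empty, so T becomes the root.
Insert I: I < T → go left. Place as left child of T.
Insert U: U > T → go right. Place as right child of T.
Insert C: C < T → go left; C < I → go left. Place as left child of I.
Insert X: X > T → go right; X > U → go right. Place as right child of U.
Insert K: K < T → go left; K > I → go right. Place as right child of I.
Insert Z: Z > T → go right; Z > U → go right; Z > X → go right. Place as right child of X.
Insert O: O < T → go left; O > I → go right; O > K → go right. Place as right child of K.
Insert W: W > T → go right; W > U → go right; W < X → go left. Place as left child of X.
Insert H: H < T → go left; H < I → go left; H > C → go right. Place as right child of C.
Insert Y: Y > T → go right; Y > U → go right; Y > X → go right; Y < Z → go left. Place as left child of Z.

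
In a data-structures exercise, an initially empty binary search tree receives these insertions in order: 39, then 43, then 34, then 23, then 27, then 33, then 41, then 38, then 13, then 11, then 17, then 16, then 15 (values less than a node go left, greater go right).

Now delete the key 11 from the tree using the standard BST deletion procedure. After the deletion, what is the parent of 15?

16

Insert 39: tree is empty, so 39 becomes the root.
Insert 43: 43 > 39 → go right. Place as right child of 39.
Insert 34: 34 < 39 → go left. Place as left child of 39.
Insert 23: 23 < 39 → go left; 23 < 34 → go left. Place as left child of 34.
Insert 27: 27 < 39 → go left; 27 < 34 → go left; 27 > 23 → go right. Place as right child of 23.
Insert 33: 33 < 39 → go left; 33 < 34 → go left; 33 > 23 → go right; 33 > 27 → go right. Place as right child of 27.
Insert 41: 41 > 39 → go right; 41 < 43 → go left. Place as left child of 43.
Insert 38: 38 < 39 → go left; 38 > 34 → go right. Place as right child of 34.
Insert 13: 13 < 39 → go left; 13 < 34 → go left; 13 < 23 → go left. Place as left child of 23.
Insert 11: 11 < 39 → go left; 11 < 34 → go left; 11 < 23 → go left; 11 < 13 → go left. Place as left child of 13.
Insert 17: 17 < 39 → go left; 17 < 34 → go left; 17 < 23 → go left; 17 > 13 → go right. Place as right child of 13.
Insert 16: 16 < 39 → go left; 16 < 34 → go left; 16 < 23 → go left; 16 > 13 → go right; 16 < 17 → go left. Place as left child of 17.
Insert 15: 15 < 39 → go left; 15 < 34 → go left; 15 < 23 → go left; 15 > 13 → go right; 15 < 17 → go left; 15 < 16 → go left. Place as left child of 16.

Delete 11 (at most one child — splice it out).
After deletion, 15's parent is 16.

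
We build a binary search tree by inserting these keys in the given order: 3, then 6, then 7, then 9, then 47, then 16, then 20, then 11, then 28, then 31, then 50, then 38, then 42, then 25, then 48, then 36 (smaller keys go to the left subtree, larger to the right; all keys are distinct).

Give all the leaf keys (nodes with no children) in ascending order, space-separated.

11 25 36 42 48

Insert 3: tree is empty, so 3 becomes the root.
Insert 6: 6 > 3 → go right. Place as right child of 3.
Insert 7: 7 > 3 → go right; 7 > 6 → go right. Place as right child of 6.
Insert 9: 9 > 3 → go right; 9 > 6 → go right; 9 > 7 → go right. Place as right child of 7.
Insert 47: 47 > 3 → go right; 47 > 6 → go right; 47 > 7 → go right; 47 > 9 → go right. Place as right child of 9.
Insert 16: 16 > 3 → go right; 16 > 6 → go right; 16 > 7 → go right; 16 > 9 → go right; 16 < 47 → go left. Place as left child of 47.
Insert 20: 20 > 3 → go right; 20 > 6 → go right; 20 > 7 → go right; 20 > 9 → go right; 20 < 47 → go left; 20 > 16 → go right. Place as right child of 16.
Insert 11: 11 > 3 → go right; 11 > 6 → go right; 11 > 7 → go right; 11 > 9 → go right; 11 < 47 → go left; 11 < 16 → go left. Place as left child of 16.
Insert 28: 28 > 3 → go right; 28 > 6 → go right; 28 > 7 → go right; 28 > 9 → go right; 28 < 47 → go left; 28 > 16 → go right; 28 > 20 → go right. Place as right child of 20.
Insert 31: 31 > 3 → go right; 31 > 6 → go right; 31 > 7 → go right; 31 > 9 → go right; 31 < 47 → go left; 31 > 16 → go right; 31 > 20 → go right; 31 > 28 → go right. Place as right child of 28.
Insert 50: 50 > 3 → go right; 50 > 6 → go right; 50 > 7 → go right; 50 > 9 → go right; 50 > 47 → go right. Place as right child of 47.
Insert 38: 38 > 3 → go right; 38 > 6 → go right; 38 > 7 → go right; 38 > 9 → go right; 38 < 47 → go left; 38 > 16 → go right; 38 > 20 → go right; 38 > 28 → go right; 38 > 31 → go right. Place as right child of 31.
Insert 42: 42 > 3 → go right; 42 > 6 → go right; 42 > 7 → go right; 42 > 9 → go right; 42 < 47 → go left; 42 > 16 → go right; 42 > 20 → go right; 42 > 28 → go right; 42 > 31 → go right; 42 > 38 → go right. Place as right child of 38.
Insert 25: 25 > 3 → go right; 25 > 6 → go right; 25 > 7 → go right; 25 > 9 → go right; 25 < 47 → go left; 25 > 16 → go right; 25 > 20 → go right; 25 < 28 → go left. Place as left child of 28.
Insert 48: 48 > 3 → go right; 48 > 6 → go right; 48 > 7 → go right; 48 > 9 → go right; 48 > 47 → go right; 48 < 50 → go left. Place as left child of 50.
Insert 36: 36 > 3 → go right; 36 > 6 → go right; 36 > 7 → go right; 36 > 9 → go right; 36 < 47 → go left; 36 > 16 → go right; 36 > 20 → go right; 36 > 28 → go right; 36 > 31 → go right; 36 < 38 → go left. Place as left child of 38.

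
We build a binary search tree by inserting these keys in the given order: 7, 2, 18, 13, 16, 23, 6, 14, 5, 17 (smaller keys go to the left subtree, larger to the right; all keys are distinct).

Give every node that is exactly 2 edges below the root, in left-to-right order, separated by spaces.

6 13 23

Insert 7: tree is empty, so 7 becomes the root.
Insert 2: 2 < 7 → go left. Place as left child of 7.
Insert 18: 18 > 7 → go right. Place as right child of 7.
Insert 13: 13 > 7 → go right; 13 < 18 → go left. Place as left child of 18.
Insert 16: 16 > 7 → go right; 16 < 18 → go left; 16 > 13 → go right. Place as right child of 13.
Insert 23: 23 > 7 → go right; 23 > 18 → go right. Place as right child of 18.
Insert 6: 6 < 7 → go left; 6 > 2 → go right. Place as right child of 2.
Insert 14: 14 > 7 → go right; 14 < 18 → go left; 14 > 13 → go right; 14 < 16 → go left. Place as left child of 16.
Insert 5: 5 < 7 → go left; 5 > 2 → go right; 5 < 6 → go left. Place as left child of 6.
Insert 17: 17 > 7 → go right; 17 < 18 → go left; 17 > 13 → go right; 17 > 16 → go right. Place as right child of 16.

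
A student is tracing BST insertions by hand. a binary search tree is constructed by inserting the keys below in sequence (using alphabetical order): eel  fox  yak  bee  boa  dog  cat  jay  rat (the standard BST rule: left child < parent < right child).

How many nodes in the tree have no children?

Insert eel: tree is empty, so eel becomes the root.
Insert fox: fox > eel → go right. Place as right child of eel.
Insert yak: yak > eel → go right; yak > fox → go right. Place as right child of fox.
Insert bee: bee < eel → go left. Place as left child of eel.
Insert boa: boa < eel → go left; boa > bee → go right. Place as right child of bee.
Insert dog: dog < eel → go left; dog > bee → go right; dog > boa → go right. Place as right child of boa.
Insert cat: cat < eel → go left; cat > bee → go right; cat > boa → go right; cat < dog → go left. Place as left child of dog.
Insert jay: jay > eel → go right; jay > fox → go right; jay < yak → go left. Place as left child of yak.
Insert rat: rat > eel → go right; rat > fox → go right; rat < yak → go left; rat > jay → go right. Place as right child of jay.

Leaves: cat, rat — 2 in total.

2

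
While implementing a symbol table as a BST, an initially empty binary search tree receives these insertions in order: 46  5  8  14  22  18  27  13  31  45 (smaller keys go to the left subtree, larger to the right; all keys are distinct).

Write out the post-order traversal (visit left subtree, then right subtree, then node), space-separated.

13 18 45 31 27 22 14 8 5 46

Insert 46: tree is empty, so 46 becomes the root.
Insert 5: 5 < 46 → go left. Place as left child of 46.
Insert 8: 8 < 46 → go left; 8 > 5 → go right. Place as right child of 5.
Insert 14: 14 < 46 → go left; 14 > 5 → go right; 14 > 8 → go right. Place as right child of 8.
Insert 22: 22 < 46 → go left; 22 > 5 → go right; 22 > 8 → go right; 22 > 14 → go right. Place as right child of 14.
Insert 18: 18 < 46 → go left; 18 > 5 → go right; 18 > 8 → go right; 18 > 14 → go right; 18 < 22 → go left. Place as left child of 22.
Insert 27: 27 < 46 → go left; 27 > 5 → go right; 27 > 8 → go right; 27 > 14 → go right; 27 > 22 → go right. Place as right child of 22.
Insert 13: 13 < 46 → go left; 13 > 5 → go right; 13 > 8 → go right; 13 < 14 → go left. Place as left child of 14.
Insert 31: 31 < 46 → go left; 31 > 5 → go right; 31 > 8 → go right; 31 > 14 → go right; 31 > 22 → go right; 31 > 27 → go right. Place as right child of 27.
Insert 45: 45 < 46 → go left; 45 > 5 → go right; 45 > 8 → go right; 45 > 14 → go right; 45 > 22 → go right; 45 > 27 → go right; 45 > 31 → go right. Place as right child of 31.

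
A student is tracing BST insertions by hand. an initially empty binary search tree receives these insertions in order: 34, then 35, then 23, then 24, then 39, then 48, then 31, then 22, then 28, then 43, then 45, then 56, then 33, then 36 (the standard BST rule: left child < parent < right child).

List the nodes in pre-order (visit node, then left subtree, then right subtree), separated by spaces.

34 23 22 24 31 28 33 35 39 36 48 43 45 56

Insert 34: tree is empty, so 34 becomes the root.
Insert 35: 35 > 34 → go right. Place as right child of 34.
Insert 23: 23 < 34 → go left. Place as left child of 34.
Insert 24: 24 < 34 → go left; 24 > 23 → go right. Place as right child of 23.
Insert 39: 39 > 34 → go right; 39 > 35 → go right. Place as right child of 35.
Insert 48: 48 > 34 → go right; 48 > 35 → go right; 48 > 39 → go right. Place as right child of 39.
Insert 31: 31 < 34 → go left; 31 > 23 → go right; 31 > 24 → go right. Place as right child of 24.
Insert 22: 22 < 34 → go left; 22 < 23 → go left. Place as left child of 23.
Insert 28: 28 < 34 → go left; 28 > 23 → go right; 28 > 24 → go right; 28 < 31 → go left. Place as left child of 31.
Insert 43: 43 > 34 → go right; 43 > 35 → go right; 43 > 39 → go right; 43 < 48 → go left. Place as left child of 48.
Insert 45: 45 > 34 → go right; 45 > 35 → go right; 45 > 39 → go right; 45 < 48 → go left; 45 > 43 → go right. Place as right child of 43.
Insert 56: 56 > 34 → go right; 56 > 35 → go right; 56 > 39 → go right; 56 > 48 → go right. Place as right child of 48.
Insert 33: 33 < 34 → go left; 33 > 23 → go right; 33 > 24 → go right; 33 > 31 → go right. Place as right child of 31.
Insert 36: 36 > 34 → go right; 36 > 35 → go right; 36 < 39 → go left. Place as left child of 39.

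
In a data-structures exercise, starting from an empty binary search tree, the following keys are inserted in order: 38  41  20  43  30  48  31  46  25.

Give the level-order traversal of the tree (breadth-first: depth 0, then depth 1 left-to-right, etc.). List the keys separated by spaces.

Resulting structure (node: left, right):
  38: L=20, R=41
  41: L=–, R=43
  20: L=–, R=30
  43: L=–, R=48
  30: L=25, R=31
  48: L=46, R=–
  31: L=–, R=–
  46: L=–, R=–
  25: L=–, R=–

38 20 41 30 43 25 31 48 46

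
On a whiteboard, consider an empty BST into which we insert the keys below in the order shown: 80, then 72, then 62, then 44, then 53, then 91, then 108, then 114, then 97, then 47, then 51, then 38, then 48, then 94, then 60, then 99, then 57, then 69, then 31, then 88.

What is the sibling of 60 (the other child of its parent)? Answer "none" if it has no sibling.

47

80: root
72: left child of 80 (depth 1)
62: left child of 72 (depth 2)
44: left child of 62 (depth 3)
53: right child of 44 (depth 4)
91: right child of 80 (depth 1)
108: right child of 91 (depth 2)
114: right child of 108 (depth 3)
97: left child of 108 (depth 3)
47: left child of 53 (depth 5)
51: right child of 47 (depth 6)
38: left child of 44 (depth 4)
48: left child of 51 (depth 7)
94: left child of 97 (depth 4)
60: right child of 53 (depth 5)
99: right child of 97 (depth 4)
57: left child of 60 (depth 6)
69: right child of 62 (depth 3)
31: left child of 38 (depth 5)
88: left child of 91 (depth 2)

60's parent is 53; the other child of 53 is 47.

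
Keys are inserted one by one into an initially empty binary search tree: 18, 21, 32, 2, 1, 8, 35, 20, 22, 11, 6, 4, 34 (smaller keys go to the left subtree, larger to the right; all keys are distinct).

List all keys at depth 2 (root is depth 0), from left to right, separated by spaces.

18: root
21: right child of 18 (depth 1)
32: right child of 21 (depth 2)
2: left child of 18 (depth 1)
1: left child of 2 (depth 2)
8: right child of 2 (depth 2)
35: right child of 32 (depth 3)
20: left child of 21 (depth 2)
22: left child of 32 (depth 3)
11: right child of 8 (depth 3)
6: left child of 8 (depth 3)
4: left child of 6 (depth 4)
34: left child of 35 (depth 4)

1 8 20 32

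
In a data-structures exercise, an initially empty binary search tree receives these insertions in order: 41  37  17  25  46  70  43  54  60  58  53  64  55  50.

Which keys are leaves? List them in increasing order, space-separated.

Insert 41: tree is empty, so 41 becomes the root.
Insert 37: 37 < 41 → go left. Place as left child of 41.
Insert 17: 17 < 41 → go left; 17 < 37 → go left. Place as left child of 37.
Insert 25: 25 < 41 → go left; 25 < 37 → go left; 25 > 17 → go right. Place as right child of 17.
Insert 46: 46 > 41 → go right. Place as right child of 41.
Insert 70: 70 > 41 → go right; 70 > 46 → go right. Place as right child of 46.
Insert 43: 43 > 41 → go right; 43 < 46 → go left. Place as left child of 46.
Insert 54: 54 > 41 → go right; 54 > 46 → go right; 54 < 70 → go left. Place as left child of 70.
Insert 60: 60 > 41 → go right; 60 > 46 → go right; 60 < 70 → go left; 60 > 54 → go right. Place as right child of 54.
Insert 58: 58 > 41 → go right; 58 > 46 → go right; 58 < 70 → go left; 58 > 54 → go right; 58 < 60 → go left. Place as left child of 60.
Insert 53: 53 > 41 → go right; 53 > 46 → go right; 53 < 70 → go left; 53 < 54 → go left. Place as left child of 54.
Insert 64: 64 > 41 → go right; 64 > 46 → go right; 64 < 70 → go left; 64 > 54 → go right; 64 > 60 → go right. Place as right child of 60.
Insert 55: 55 > 41 → go right; 55 > 46 → go right; 55 < 70 → go left; 55 > 54 → go right; 55 < 60 → go left; 55 < 58 → go left. Place as left child of 58.
Insert 50: 50 > 41 → go right; 50 > 46 → go right; 50 < 70 → go left; 50 < 54 → go left; 50 < 53 → go left. Place as left child of 53.

25 43 50 55 64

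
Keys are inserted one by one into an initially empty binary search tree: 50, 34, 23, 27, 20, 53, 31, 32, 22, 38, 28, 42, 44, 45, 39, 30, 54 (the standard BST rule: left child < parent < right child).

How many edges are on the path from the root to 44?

Insert 50: tree is empty, so 50 becomes the root.
Insert 34: 34 < 50 → go left. Place as left child of 50.
Insert 23: 23 < 50 → go left; 23 < 34 → go left. Place as left child of 34.
Insert 27: 27 < 50 → go left; 27 < 34 → go left; 27 > 23 → go right. Place as right child of 23.
Insert 20: 20 < 50 → go left; 20 < 34 → go left; 20 < 23 → go left. Place as left child of 23.
Insert 53: 53 > 50 → go right. Place as right child of 50.
Insert 31: 31 < 50 → go left; 31 < 34 → go left; 31 > 23 → go right; 31 > 27 → go right. Place as right child of 27.
Insert 32: 32 < 50 → go left; 32 < 34 → go left; 32 > 23 → go right; 32 > 27 → go right; 32 > 31 → go right. Place as right child of 31.
Insert 22: 22 < 50 → go left; 22 < 34 → go left; 22 < 23 → go left; 22 > 20 → go right. Place as right child of 20.
Insert 38: 38 < 50 → go left; 38 > 34 → go right. Place as right child of 34.
Insert 28: 28 < 50 → go left; 28 < 34 → go left; 28 > 23 → go right; 28 > 27 → go right; 28 < 31 → go left. Place as left child of 31.
Insert 42: 42 < 50 → go left; 42 > 34 → go right; 42 > 38 → go right. Place as right child of 38.
Insert 44: 44 < 50 → go left; 44 > 34 → go right; 44 > 38 → go right; 44 > 42 → go right. Place as right child of 42.
Insert 45: 45 < 50 → go left; 45 > 34 → go right; 45 > 38 → go right; 45 > 42 → go right; 45 > 44 → go right. Place as right child of 44.
Insert 39: 39 < 50 → go left; 39 > 34 → go right; 39 > 38 → go right; 39 < 42 → go left. Place as left child of 42.
Insert 30: 30 < 50 → go left; 30 < 34 → go left; 30 > 23 → go right; 30 > 27 → go right; 30 < 31 → go left; 30 > 28 → go right. Place as right child of 28.
Insert 54: 54 > 50 → go right; 54 > 53 → go right. Place as right child of 53.

Path to 44: 50 → 34 → 38 → 42 → 44, which is 4 edges.

4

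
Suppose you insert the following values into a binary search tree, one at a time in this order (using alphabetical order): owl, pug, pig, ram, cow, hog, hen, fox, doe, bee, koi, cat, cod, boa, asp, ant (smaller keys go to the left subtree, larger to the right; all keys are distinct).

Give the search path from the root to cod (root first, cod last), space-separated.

Resulting structure (node: left, right):
  owl: L=cow, R=pug
  pug: L=pig, R=ram
  pig: L=–, R=–
  ram: L=–, R=–
  cow: L=bee, R=hog
  hog: L=hen, R=koi
  hen: L=fox, R=–
  fox: L=doe, R=–
  doe: L=–, R=–
  bee: L=asp, R=cat
  koi: L=–, R=–
  cat: L=boa, R=cod
  cod: L=–, R=–
  boa: L=–, R=–
  asp: L=ant, R=–
  ant: L=–, R=–

owl cow bee cat cod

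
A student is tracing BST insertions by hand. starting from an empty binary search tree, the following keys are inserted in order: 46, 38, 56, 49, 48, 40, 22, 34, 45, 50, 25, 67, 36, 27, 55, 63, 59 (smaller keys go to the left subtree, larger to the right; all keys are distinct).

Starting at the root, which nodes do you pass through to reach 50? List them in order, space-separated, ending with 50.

46 56 49 50

46: root
38: left child of 46 (depth 1)
56: right child of 46 (depth 1)
49: left child of 56 (depth 2)
48: left child of 49 (depth 3)
40: right child of 38 (depth 2)
22: left child of 38 (depth 2)
34: right child of 22 (depth 3)
45: right child of 40 (depth 3)
50: right child of 49 (depth 3)
25: left child of 34 (depth 4)
67: right child of 56 (depth 2)
36: right child of 34 (depth 4)
27: right child of 25 (depth 5)
55: right child of 50 (depth 4)
63: left child of 67 (depth 3)
59: left child of 63 (depth 4)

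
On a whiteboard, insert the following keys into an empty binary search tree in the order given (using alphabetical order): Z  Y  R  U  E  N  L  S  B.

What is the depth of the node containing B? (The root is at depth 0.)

Z: root
Y: left child of Z (depth 1)
R: left child of Y (depth 2)
U: right child of R (depth 3)
E: left child of R (depth 3)
N: right child of E (depth 4)
L: left child of N (depth 5)
S: left child of U (depth 4)
B: left child of E (depth 4)

Path to B: Z → Y → R → E → B, which is 4 edges.

4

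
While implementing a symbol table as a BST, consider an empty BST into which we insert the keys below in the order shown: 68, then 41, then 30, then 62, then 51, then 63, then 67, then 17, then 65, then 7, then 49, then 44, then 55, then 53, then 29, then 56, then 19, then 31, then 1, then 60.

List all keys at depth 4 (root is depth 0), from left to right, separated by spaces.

Insert 68: tree is empty, so 68 becomes the root.
Insert 41: 41 < 68 → go left. Place as left child of 68.
Insert 30: 30 < 68 → go left; 30 < 41 → go left. Place as left child of 41.
Insert 62: 62 < 68 → go left; 62 > 41 → go right. Place as right child of 41.
Insert 51: 51 < 68 → go left; 51 > 41 → go right; 51 < 62 → go left. Place as left child of 62.
Insert 63: 63 < 68 → go left; 63 > 41 → go right; 63 > 62 → go right. Place as right child of 62.
Insert 67: 67 < 68 → go left; 67 > 41 → go right; 67 > 62 → go right; 67 > 63 → go right. Place as right child of 63.
Insert 17: 17 < 68 → go left; 17 < 41 → go left; 17 < 30 → go left. Place as left child of 30.
Insert 65: 65 < 68 → go left; 65 > 41 → go right; 65 > 62 → go right; 65 > 63 → go right; 65 < 67 → go left. Place as left child of 67.
Insert 7: 7 < 68 → go left; 7 < 41 → go left; 7 < 30 → go left; 7 < 17 → go left. Place as left child of 17.
Insert 49: 49 < 68 → go left; 49 > 41 → go right; 49 < 62 → go left; 49 < 51 → go left. Place as left child of 51.
Insert 44: 44 < 68 → go left; 44 > 41 → go right; 44 < 62 → go left; 44 < 51 → go left; 44 < 49 → go left. Place as left child of 49.
Insert 55: 55 < 68 → go left; 55 > 41 → go right; 55 < 62 → go left; 55 > 51 → go right. Place as right child of 51.
Insert 53: 53 < 68 → go left; 53 > 41 → go right; 53 < 62 → go left; 53 > 51 → go right; 53 < 55 → go left. Place as left child of 55.
Insert 29: 29 < 68 → go left; 29 < 41 → go left; 29 < 30 → go left; 29 > 17 → go right. Place as right child of 17.
Insert 56: 56 < 68 → go left; 56 > 41 → go right; 56 < 62 → go left; 56 > 51 → go right; 56 > 55 → go right. Place as right child of 55.
Insert 19: 19 < 68 → go left; 19 < 41 → go left; 19 < 30 → go left; 19 > 17 → go right; 19 < 29 → go left. Place as left child of 29.
Insert 31: 31 < 68 → go left; 31 < 41 → go left; 31 > 30 → go right. Place as right child of 30.
Insert 1: 1 < 68 → go left; 1 < 41 → go left; 1 < 30 → go left; 1 < 17 → go left; 1 < 7 → go left. Place as left child of 7.
Insert 60: 60 < 68 → go left; 60 > 41 → go right; 60 < 62 → go left; 60 > 51 → go right; 60 > 55 → go right; 60 > 56 → go right. Place as right child of 56.

7 29 49 55 67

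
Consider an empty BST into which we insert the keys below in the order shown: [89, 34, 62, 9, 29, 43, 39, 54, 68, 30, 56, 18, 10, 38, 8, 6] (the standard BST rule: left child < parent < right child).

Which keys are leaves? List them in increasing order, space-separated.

6 10 30 38 56 68

89: root
34: left child of 89 (depth 1)
62: right child of 34 (depth 2)
9: left child of 34 (depth 2)
29: right child of 9 (depth 3)
43: left child of 62 (depth 3)
39: left child of 43 (depth 4)
54: right child of 43 (depth 4)
68: right child of 62 (depth 3)
30: right child of 29 (depth 4)
56: right child of 54 (depth 5)
18: left child of 29 (depth 4)
10: left child of 18 (depth 5)
38: left child of 39 (depth 5)
8: left child of 9 (depth 3)
6: left child of 8 (depth 4)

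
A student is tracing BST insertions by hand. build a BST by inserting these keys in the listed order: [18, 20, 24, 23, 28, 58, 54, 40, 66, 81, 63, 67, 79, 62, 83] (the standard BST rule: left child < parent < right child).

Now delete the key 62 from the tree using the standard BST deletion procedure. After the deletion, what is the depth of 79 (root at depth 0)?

8

Insert 18: tree is empty, so 18 becomes the root.
Insert 20: 20 > 18 → go right. Place as right child of 18.
Insert 24: 24 > 18 → go right; 24 > 20 → go right. Place as right child of 20.
Insert 23: 23 > 18 → go right; 23 > 20 → go right; 23 < 24 → go left. Place as left child of 24.
Insert 28: 28 > 18 → go right; 28 > 20 → go right; 28 > 24 → go right. Place as right child of 24.
Insert 58: 58 > 18 → go right; 58 > 20 → go right; 58 > 24 → go right; 58 > 28 → go right. Place as right child of 28.
Insert 54: 54 > 18 → go right; 54 > 20 → go right; 54 > 24 → go right; 54 > 28 → go right; 54 < 58 → go left. Place as left child of 58.
Insert 40: 40 > 18 → go right; 40 > 20 → go right; 40 > 24 → go right; 40 > 28 → go right; 40 < 58 → go left; 40 < 54 → go left. Place as left child of 54.
Insert 66: 66 > 18 → go right; 66 > 20 → go right; 66 > 24 → go right; 66 > 28 → go right; 66 > 58 → go right. Place as right child of 58.
Insert 81: 81 > 18 → go right; 81 > 20 → go right; 81 > 24 → go right; 81 > 28 → go right; 81 > 58 → go right; 81 > 66 → go right. Place as right child of 66.
Insert 63: 63 > 18 → go right; 63 > 20 → go right; 63 > 24 → go right; 63 > 28 → go right; 63 > 58 → go right; 63 < 66 → go left. Place as left child of 66.
Insert 67: 67 > 18 → go right; 67 > 20 → go right; 67 > 24 → go right; 67 > 28 → go right; 67 > 58 → go right; 67 > 66 → go right; 67 < 81 → go left. Place as left child of 81.
Insert 79: 79 > 18 → go right; 79 > 20 → go right; 79 > 24 → go right; 79 > 28 → go right; 79 > 58 → go right; 79 > 66 → go right; 79 < 81 → go left; 79 > 67 → go right. Place as right child of 67.
Insert 62: 62 > 18 → go right; 62 > 20 → go right; 62 > 24 → go right; 62 > 28 → go right; 62 > 58 → go right; 62 < 66 → go left; 62 < 63 → go left. Place as left child of 63.
Insert 83: 83 > 18 → go right; 83 > 20 → go right; 83 > 24 → go right; 83 > 28 → go right; 83 > 58 → go right; 83 > 66 → go right; 83 > 81 → go right. Place as right child of 81.

Delete 62 (at most one child — splice it out).
After deletion, path to 79: 18 → 20 → 24 → 28 → 58 → 66 → 81 → 67 → 79.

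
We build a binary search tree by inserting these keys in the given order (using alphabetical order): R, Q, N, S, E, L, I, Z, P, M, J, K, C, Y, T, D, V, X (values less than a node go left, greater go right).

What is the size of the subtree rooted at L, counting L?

5

Insert R: tree is empty, so R becomes the root.
Insert Q: Q < R → go left. Place as left child of R.
Insert N: N < R → go left; N < Q → go left. Place as left child of Q.
Insert S: S > R → go right. Place as right child of R.
Insert E: E < R → go left; E < Q → go left; E < N → go left. Place as left child of N.
Insert L: L < R → go left; L < Q → go left; L < N → go left; L > E → go right. Place as right child of E.
Insert I: I < R → go left; I < Q → go left; I < N → go left; I > E → go right; I < L → go left. Place as left child of L.
Insert Z: Z > R → go right; Z > S → go right. Place as right child of S.
Insert P: P < R → go left; P < Q → go left; P > N → go right. Place as right child of N.
Insert M: M < R → go left; M < Q → go left; M < N → go left; M > E → go right; M > L → go right. Place as right child of L.
Insert J: J < R → go left; J < Q → go left; J < N → go left; J > E → go right; J < L → go left; J > I → go right. Place as right child of I.
Insert K: K < R → go left; K < Q → go left; K < N → go left; K > E → go right; K < L → go left; K > I → go right; K > J → go right. Place as right child of J.
Insert C: C < R → go left; C < Q → go left; C < N → go left; C < E → go left. Place as left child of E.
Insert Y: Y > R → go right; Y > S → go right; Y < Z → go left. Place as left child of Z.
Insert T: T > R → go right; T > S → go right; T < Z → go left; T < Y → go left. Place as left child of Y.
Insert D: D < R → go left; D < Q → go left; D < N → go left; D < E → go left; D > C → go right. Place as right child of C.
Insert V: V > R → go right; V > S → go right; V < Z → go left; V < Y → go left; V > T → go right. Place as right child of T.
Insert X: X > R → go right; X > S → go right; X < Z → go left; X < Y → go left; X > T → go right; X > V → go right. Place as right child of V.

Subtree rooted at L contains: L, I, J, K, M — 5 nodes.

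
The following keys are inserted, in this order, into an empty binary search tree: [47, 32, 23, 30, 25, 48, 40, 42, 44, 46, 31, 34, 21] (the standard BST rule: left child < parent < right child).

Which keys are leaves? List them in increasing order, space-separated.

47: root
32: left child of 47 (depth 1)
23: left child of 32 (depth 2)
30: right child of 23 (depth 3)
25: left child of 30 (depth 4)
48: right child of 47 (depth 1)
40: right child of 32 (depth 2)
42: right child of 40 (depth 3)
44: right child of 42 (depth 4)
46: right child of 44 (depth 5)
31: right child of 30 (depth 4)
34: left child of 40 (depth 3)
21: left child of 23 (depth 3)

21 25 31 34 46 48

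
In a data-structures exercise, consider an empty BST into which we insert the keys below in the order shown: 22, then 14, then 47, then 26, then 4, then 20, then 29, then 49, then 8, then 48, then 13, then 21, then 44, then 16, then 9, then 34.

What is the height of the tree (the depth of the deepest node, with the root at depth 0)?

Insert 22: tree is empty, so 22 becomes the root.
Insert 14: 14 < 22 → go left. Place as left child of 22.
Insert 47: 47 > 22 → go right. Place as right child of 22.
Insert 26: 26 > 22 → go right; 26 < 47 → go left. Place as left child of 47.
Insert 4: 4 < 22 → go left; 4 < 14 → go left. Place as left child of 14.
Insert 20: 20 < 22 → go left; 20 > 14 → go right. Place as right child of 14.
Insert 29: 29 > 22 → go right; 29 < 47 → go left; 29 > 26 → go right. Place as right child of 26.
Insert 49: 49 > 22 → go right; 49 > 47 → go right. Place as right child of 47.
Insert 8: 8 < 22 → go left; 8 < 14 → go left; 8 > 4 → go right. Place as right child of 4.
Insert 48: 48 > 22 → go right; 48 > 47 → go right; 48 < 49 → go left. Place as left child of 49.
Insert 13: 13 < 22 → go left; 13 < 14 → go left; 13 > 4 → go right; 13 > 8 → go right. Place as right child of 8.
Insert 21: 21 < 22 → go left; 21 > 14 → go right; 21 > 20 → go right. Place as right child of 20.
Insert 44: 44 > 22 → go right; 44 < 47 → go left; 44 > 26 → go right; 44 > 29 → go right. Place as right child of 29.
Insert 16: 16 < 22 → go left; 16 > 14 → go right; 16 < 20 → go left. Place as left child of 20.
Insert 9: 9 < 22 → go left; 9 < 14 → go left; 9 > 4 → go right; 9 > 8 → go right; 9 < 13 → go left. Place as left child of 13.
Insert 34: 34 > 22 → go right; 34 < 47 → go left; 34 > 26 → go right; 34 > 29 → go right; 34 < 44 → go left. Place as left child of 44.

The deepest node is 9 at depth 5.

5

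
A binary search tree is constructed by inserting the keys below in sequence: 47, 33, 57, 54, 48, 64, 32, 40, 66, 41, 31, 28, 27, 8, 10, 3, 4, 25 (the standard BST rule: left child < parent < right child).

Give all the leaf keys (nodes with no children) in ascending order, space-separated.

4 25 41 48 66

Insert 47: tree is empty, so 47 becomes the root.
Insert 33: 33 < 47 → go left. Place as left child of 47.
Insert 57: 57 > 47 → go right. Place as right child of 47.
Insert 54: 54 > 47 → go right; 54 < 57 → go left. Place as left child of 57.
Insert 48: 48 > 47 → go right; 48 < 57 → go left; 48 < 54 → go left. Place as left child of 54.
Insert 64: 64 > 47 → go right; 64 > 57 → go right. Place as right child of 57.
Insert 32: 32 < 47 → go left; 32 < 33 → go left. Place as left child of 33.
Insert 40: 40 < 47 → go left; 40 > 33 → go right. Place as right child of 33.
Insert 66: 66 > 47 → go right; 66 > 57 → go right; 66 > 64 → go right. Place as right child of 64.
Insert 41: 41 < 47 → go left; 41 > 33 → go right; 41 > 40 → go right. Place as right child of 40.
Insert 31: 31 < 47 → go left; 31 < 33 → go left; 31 < 32 → go left. Place as left child of 32.
Insert 28: 28 < 47 → go left; 28 < 33 → go left; 28 < 32 → go left; 28 < 31 → go left. Place as left child of 31.
Insert 27: 27 < 47 → go left; 27 < 33 → go left; 27 < 32 → go left; 27 < 31 → go left; 27 < 28 → go left. Place as left child of 28.
Insert 8: 8 < 47 → go left; 8 < 33 → go left; 8 < 32 → go left; 8 < 31 → go left; 8 < 28 → go left; 8 < 27 → go left. Place as left child of 27.
Insert 10: 10 < 47 → go left; 10 < 33 → go left; 10 < 32 → go left; 10 < 31 → go left; 10 < 28 → go left; 10 < 27 → go left; 10 > 8 → go right. Place as right child of 8.
Insert 3: 3 < 47 → go left; 3 < 33 → go left; 3 < 32 → go left; 3 < 31 → go left; 3 < 28 → go left; 3 < 27 → go left; 3 < 8 → go left. Place as left child of 8.
Insert 4: 4 < 47 → go left; 4 < 33 → go left; 4 < 32 → go left; 4 < 31 → go left; 4 < 28 → go left; 4 < 27 → go left; 4 < 8 → go left; 4 > 3 → go right. Place as right child of 3.
Insert 25: 25 < 47 → go left; 25 < 33 → go left; 25 < 32 → go left; 25 < 31 → go left; 25 < 28 → go left; 25 < 27 → go left; 25 > 8 → go right; 25 > 10 → go right. Place as right child of 10.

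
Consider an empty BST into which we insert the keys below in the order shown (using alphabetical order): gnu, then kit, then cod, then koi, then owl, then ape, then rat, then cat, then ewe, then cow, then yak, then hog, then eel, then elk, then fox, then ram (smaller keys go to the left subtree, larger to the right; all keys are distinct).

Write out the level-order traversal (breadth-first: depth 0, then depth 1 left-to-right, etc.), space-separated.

Insert gnu: tree is empty, so gnu becomes the root.
Insert kit: kit > gnu → go right. Place as right child of gnu.
Insert cod: cod < gnu → go left. Place as left child of gnu.
Insert koi: koi > gnu → go right; koi > kit → go right. Place as right child of kit.
Insert owl: owl > gnu → go right; owl > kit → go right; owl > koi → go right. Place as right child of koi.
Insert ape: ape < gnu → go left; ape < cod → go left. Place as left child of cod.
Insert rat: rat > gnu → go right; rat > kit → go right; rat > koi → go right; rat > owl → go right. Place as right child of owl.
Insert cat: cat < gnu → go left; cat < cod → go left; cat > ape → go right. Place as right child of ape.
Insert ewe: ewe < gnu → go left; ewe > cod → go right. Place as right child of cod.
Insert cow: cow < gnu → go left; cow > cod → go right; cow < ewe → go left. Place as left child of ewe.
Insert yak: yak > gnu → go right; yak > kit → go right; yak > koi → go right; yak > owl → go right; yak > rat → go right. Place as right child of rat.
Insert hog: hog > gnu → go right; hog < kit → go left. Place as left child of kit.
Insert eel: eel < gnu → go left; eel > cod → go right; eel < ewe → go left; eel > cow → go right. Place as right child of cow.
Insert elk: elk < gnu → go left; elk > cod → go right; elk < ewe → go left; elk > cow → go right; elk > eel → go right. Place as right child of eel.
Insert fox: fox < gnu → go left; fox > cod → go right; fox > ewe → go right. Place as right child of ewe.
Insert ram: ram > gnu → go right; ram > kit → go right; ram > koi → go right; ram > owl → go right; ram < rat → go left. Place as left child of rat.

gnu cod kit ape ewe hog koi cat cow fox owl eel rat elk ram yak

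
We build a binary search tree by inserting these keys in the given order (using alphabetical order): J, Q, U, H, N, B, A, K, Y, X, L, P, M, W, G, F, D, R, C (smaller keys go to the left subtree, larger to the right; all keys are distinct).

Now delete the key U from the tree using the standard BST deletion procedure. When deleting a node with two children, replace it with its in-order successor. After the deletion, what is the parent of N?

Q

Insert J: tree is empty, so J becomes the root.
Insert Q: Q > J → go right. Place as right child of J.
Insert U: U > J → go right; U > Q → go right. Place as right child of Q.
Insert H: H < J → go left. Place as left child of J.
Insert N: N > J → go right; N < Q → go left. Place as left child of Q.
Insert B: B < J → go left; B < H → go left. Place as left child of H.
Insert A: A < J → go left; A < H → go left; A < B → go left. Place as left child of B.
Insert K: K > J → go right; K < Q → go left; K < N → go left. Place as left child of N.
Insert Y: Y > J → go right; Y > Q → go right; Y > U → go right. Place as right child of U.
Insert X: X > J → go right; X > Q → go right; X > U → go right; X < Y → go left. Place as left child of Y.
Insert L: L > J → go right; L < Q → go left; L < N → go left; L > K → go right. Place as right child of K.
Insert P: P > J → go right; P < Q → go left; P > N → go right. Place as right child of N.
Insert M: M > J → go right; M < Q → go left; M < N → go left; M > K → go right; M > L → go right. Place as right child of L.
Insert W: W > J → go right; W > Q → go right; W > U → go right; W < Y → go left; W < X → go left. Place as left child of X.
Insert G: G < J → go left; G < H → go left; G > B → go right. Place as right child of B.
Insert F: F < J → go left; F < H → go left; F > B → go right; F < G → go left. Place as left child of G.
Insert D: D < J → go left; D < H → go left; D > B → go right; D < G → go left; D < F → go left. Place as left child of F.
Insert R: R > J → go right; R > Q → go right; R < U → go left. Place as left child of U.
Insert C: C < J → go left; C < H → go left; C > B → go right; C < G → go left; C < F → go left; C < D → go left. Place as left child of D.

Delete U (two children — replace with in-order successor).
After deletion, N's parent is Q.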